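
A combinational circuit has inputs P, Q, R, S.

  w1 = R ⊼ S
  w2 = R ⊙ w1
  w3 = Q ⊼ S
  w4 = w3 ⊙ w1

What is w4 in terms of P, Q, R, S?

(Q ⊼ S) ⊙ (R ⊼ S)

w1 = R ⊼ S
w3 = Q ⊼ S
w4 = w3 ⊙ w1 = (Q ⊼ S) ⊙ (R ⊼ S)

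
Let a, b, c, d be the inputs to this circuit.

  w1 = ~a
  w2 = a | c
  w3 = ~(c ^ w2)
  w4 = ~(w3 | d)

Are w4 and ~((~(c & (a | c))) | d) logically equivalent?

w2 = a | c
w3 = ~(c ^ w2) = ~(c ^ (a | c))
w4 = ~(w3 | d) = ~((~(c ^ (a | c))) | d)
At a=0, b=0, c=1, d=0: circuit gives 0, formula gives 1.

No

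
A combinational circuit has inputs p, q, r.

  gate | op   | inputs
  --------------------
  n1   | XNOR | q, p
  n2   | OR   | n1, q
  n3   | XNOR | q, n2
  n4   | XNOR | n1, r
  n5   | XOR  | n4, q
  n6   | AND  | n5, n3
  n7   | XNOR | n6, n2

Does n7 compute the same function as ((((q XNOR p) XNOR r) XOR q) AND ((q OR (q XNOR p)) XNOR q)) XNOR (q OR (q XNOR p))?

n1 = q XNOR p
n2 = n1 OR q = (q XNOR p) OR q
n3 = q XNOR n2 = q XNOR ((q XNOR p) OR q)
n4 = n1 XNOR r = (q XNOR p) XNOR r
n5 = n4 XOR q = ((q XNOR p) XNOR r) XOR q
n6 = n5 AND n3 = (((q XNOR p) XNOR r) XOR q) AND (q XNOR ((q XNOR p) OR q))
n7 = n6 XNOR n2 = ((((q XNOR p) XNOR r) XOR q) AND (q XNOR ((q XNOR p) OR q))) XNOR ((q XNOR p) OR q)
At p=0, q=0, r=0: circuit gives 0, formula gives 0.
At p=0, q=1, r=1: circuit gives 1, formula gives 1.
Agrees on all 8 inputs.

Yes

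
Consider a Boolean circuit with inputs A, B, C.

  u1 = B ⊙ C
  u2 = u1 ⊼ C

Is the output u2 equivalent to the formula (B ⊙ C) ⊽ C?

u1 = B ⊙ C
u2 = u1 ⊼ C = (B ⊙ C) ⊼ C
At A=0, B=0, C=0: circuit gives 1, formula gives 0.

No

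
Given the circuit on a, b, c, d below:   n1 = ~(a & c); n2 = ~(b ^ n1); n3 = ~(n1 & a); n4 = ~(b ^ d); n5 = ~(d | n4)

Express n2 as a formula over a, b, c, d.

n1 = ~(a & c)
n2 = ~(b ^ n1) = ~(b ^ (~(a & c)))

~(b ^ (~(a & c)))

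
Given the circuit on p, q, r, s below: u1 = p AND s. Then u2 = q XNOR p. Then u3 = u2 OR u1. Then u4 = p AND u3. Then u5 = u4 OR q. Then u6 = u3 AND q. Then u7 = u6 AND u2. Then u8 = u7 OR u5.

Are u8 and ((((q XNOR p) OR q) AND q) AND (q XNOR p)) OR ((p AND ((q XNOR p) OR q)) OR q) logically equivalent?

No

u1 = p AND s
u2 = q XNOR p
u3 = u2 OR u1 = (q XNOR p) OR (p AND s)
u4 = p AND u3 = p AND ((q XNOR p) OR (p AND s))
u5 = u4 OR q = (p AND ((q XNOR p) OR (p AND s))) OR q
u6 = u3 AND q = ((q XNOR p) OR (p AND s)) AND q
u7 = u6 AND u2 = (((q XNOR p) OR (p AND s)) AND q) AND (q XNOR p)
u8 = u7 OR u5 = ((((q XNOR p) OR (p AND s)) AND q) AND (q XNOR p)) OR ((p AND ((q XNOR p) OR (p AND s))) OR q)
At p=1, q=0, r=0, s=1: circuit gives 1, formula gives 0.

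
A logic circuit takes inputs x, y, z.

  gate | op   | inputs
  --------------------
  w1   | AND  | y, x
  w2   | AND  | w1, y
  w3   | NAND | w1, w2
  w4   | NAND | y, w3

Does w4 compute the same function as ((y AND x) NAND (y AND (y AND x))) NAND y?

w1 = y AND x
w2 = w1 AND y = (y AND x) AND y
w3 = w1 NAND w2 = (y AND x) NAND ((y AND x) AND y)
w4 = y NAND w3 = y NAND ((y AND x) NAND ((y AND x) AND y))
At x=0, y=1, z=0: circuit gives 0, formula gives 0.
At x=0, y=0, z=0: circuit gives 1, formula gives 1.
Agrees on all 8 inputs.

Yes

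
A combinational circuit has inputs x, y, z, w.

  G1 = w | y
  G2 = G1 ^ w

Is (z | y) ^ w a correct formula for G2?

G1 = w | y
G2 = G1 ^ w = (w | y) ^ w
At x=0, y=0, z=0, w=1: circuit gives 0, formula gives 1.

No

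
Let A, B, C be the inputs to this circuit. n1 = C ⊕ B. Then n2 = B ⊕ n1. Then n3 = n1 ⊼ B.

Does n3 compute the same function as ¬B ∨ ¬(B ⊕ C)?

n1 = C ⊕ B
n3 = n1 ⊼ B = (C ⊕ B) ⊼ B
At A=0, B=1, C=0: circuit gives 0, formula gives 0.
At A=0, B=0, C=0: circuit gives 1, formula gives 1.
Agrees on all 8 inputs.

Yes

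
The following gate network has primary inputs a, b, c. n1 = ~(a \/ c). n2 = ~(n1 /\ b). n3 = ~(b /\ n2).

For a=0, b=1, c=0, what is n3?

1

n1 = ~(0 \/ 0) = 1
n2 = ~(1 /\ 1) = 0
n3 = ~(1 /\ 0) = 1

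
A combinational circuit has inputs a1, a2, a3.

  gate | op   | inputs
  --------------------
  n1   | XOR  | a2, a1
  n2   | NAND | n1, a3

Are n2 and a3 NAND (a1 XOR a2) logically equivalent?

Yes

n1 = a2 XOR a1
n2 = n1 NAND a3 = (a2 XOR a1) NAND a3
At a1=0, a2=1, a3=1: circuit gives 0, formula gives 0.
At a1=0, a2=0, a3=0: circuit gives 1, formula gives 1.
Agrees on all 8 inputs.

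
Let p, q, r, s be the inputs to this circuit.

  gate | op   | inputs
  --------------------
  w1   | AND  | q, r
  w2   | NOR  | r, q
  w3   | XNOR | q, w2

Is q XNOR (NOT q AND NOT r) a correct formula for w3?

Yes

w2 = r NOR q
w3 = q XNOR w2 = q XNOR (r NOR q)
At p=0, q=0, r=0, s=0: circuit gives 0, formula gives 0.
At p=0, q=0, r=1, s=0: circuit gives 1, formula gives 1.
Agrees on all 16 inputs.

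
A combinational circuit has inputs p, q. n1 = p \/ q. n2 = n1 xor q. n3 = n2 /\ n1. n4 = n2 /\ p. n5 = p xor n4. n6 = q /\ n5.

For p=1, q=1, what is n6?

n1 = 1 \/ 1 = 1
n2 = 1 xor 1 = 0
n4 = 0 /\ 1 = 0
n5 = 1 xor 0 = 1
n6 = 1 /\ 1 = 1

1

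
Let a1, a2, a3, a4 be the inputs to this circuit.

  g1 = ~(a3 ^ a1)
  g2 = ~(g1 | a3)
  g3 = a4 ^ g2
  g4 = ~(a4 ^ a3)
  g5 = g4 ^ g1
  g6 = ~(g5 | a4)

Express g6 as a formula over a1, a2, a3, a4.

~(((~(a4 ^ a3)) ^ (~(a3 ^ a1))) | a4)

g1 = ~(a3 ^ a1)
g4 = ~(a4 ^ a3)
g5 = g4 ^ g1 = (~(a4 ^ a3)) ^ (~(a3 ^ a1))
g6 = ~(g5 | a4) = ~(((~(a4 ^ a3)) ^ (~(a3 ^ a1))) | a4)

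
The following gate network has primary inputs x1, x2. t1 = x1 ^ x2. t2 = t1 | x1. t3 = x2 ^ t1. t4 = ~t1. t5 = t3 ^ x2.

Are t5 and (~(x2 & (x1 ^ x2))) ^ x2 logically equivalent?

t1 = x1 ^ x2
t3 = x2 ^ t1 = x2 ^ (x1 ^ x2)
t5 = t3 ^ x2 = (x2 ^ (x1 ^ x2)) ^ x2
At x1=0, x2=0: circuit gives 0, formula gives 1.

No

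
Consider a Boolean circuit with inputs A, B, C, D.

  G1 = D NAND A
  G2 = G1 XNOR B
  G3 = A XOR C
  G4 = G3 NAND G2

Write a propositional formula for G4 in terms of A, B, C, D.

(A XOR C) NAND ((D NAND A) XNOR B)

G1 = D NAND A
G2 = G1 XNOR B = (D NAND A) XNOR B
G3 = A XOR C
G4 = G3 NAND G2 = (A XOR C) NAND ((D NAND A) XNOR B)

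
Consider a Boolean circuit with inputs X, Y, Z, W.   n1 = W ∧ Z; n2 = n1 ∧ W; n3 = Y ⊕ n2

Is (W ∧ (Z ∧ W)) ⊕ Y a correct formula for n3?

Yes

n1 = W ∧ Z
n2 = n1 ∧ W = (W ∧ Z) ∧ W
n3 = Y ⊕ n2 = Y ⊕ ((W ∧ Z) ∧ W)
At X=0, Y=0, Z=0, W=0: circuit gives 0, formula gives 0.
At X=0, Y=0, Z=1, W=1: circuit gives 1, formula gives 1.
Agrees on all 16 inputs.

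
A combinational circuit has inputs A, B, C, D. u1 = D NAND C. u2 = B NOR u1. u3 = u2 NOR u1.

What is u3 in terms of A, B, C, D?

(B NOR (D NAND C)) NOR (D NAND C)

u1 = D NAND C
u2 = B NOR u1 = B NOR (D NAND C)
u3 = u2 NOR u1 = (B NOR (D NAND C)) NOR (D NAND C)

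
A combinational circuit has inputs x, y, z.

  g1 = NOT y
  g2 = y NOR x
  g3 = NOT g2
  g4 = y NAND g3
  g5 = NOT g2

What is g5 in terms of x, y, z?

NOT (y NOR x)

g2 = y NOR x
g5 = NOT g2 = NOT (y NOR x)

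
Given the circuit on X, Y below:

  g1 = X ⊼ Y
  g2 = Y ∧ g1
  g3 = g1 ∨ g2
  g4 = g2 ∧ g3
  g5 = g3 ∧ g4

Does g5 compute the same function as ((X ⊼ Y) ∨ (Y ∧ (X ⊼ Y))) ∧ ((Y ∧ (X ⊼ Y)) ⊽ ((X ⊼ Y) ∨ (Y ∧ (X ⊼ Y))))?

g1 = X ⊼ Y
g2 = Y ∧ g1 = Y ∧ (X ⊼ Y)
g3 = g1 ∨ g2 = (X ⊼ Y) ∨ (Y ∧ (X ⊼ Y))
g4 = g2 ∧ g3 = (Y ∧ (X ⊼ Y)) ∧ ((X ⊼ Y) ∨ (Y ∧ (X ⊼ Y)))
g5 = g3 ∧ g4 = ((X ⊼ Y) ∨ (Y ∧ (X ⊼ Y))) ∧ ((Y ∧ (X ⊼ Y)) ∧ ((X ⊼ Y) ∨ (Y ∧ (X ⊼ Y))))
At X=0, Y=1: circuit gives 1, formula gives 0.

No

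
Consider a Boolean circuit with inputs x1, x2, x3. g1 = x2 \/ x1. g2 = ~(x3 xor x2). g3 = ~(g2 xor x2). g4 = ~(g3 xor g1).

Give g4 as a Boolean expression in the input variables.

g1 = x2 \/ x1
g2 = ~(x3 xor x2)
g3 = ~(g2 xor x2) = ~((~(x3 xor x2)) xor x2)
g4 = ~(g3 xor g1) = ~((~((~(x3 xor x2)) xor x2)) xor (x2 \/ x1))

~((~((~(x3 xor x2)) xor x2)) xor (x2 \/ x1))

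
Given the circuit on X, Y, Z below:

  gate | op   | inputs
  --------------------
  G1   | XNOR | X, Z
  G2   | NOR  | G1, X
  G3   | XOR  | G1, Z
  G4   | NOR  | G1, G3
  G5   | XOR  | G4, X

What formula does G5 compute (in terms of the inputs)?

((X XNOR Z) NOR ((X XNOR Z) XOR Z)) XOR X

G1 = X XNOR Z
G3 = G1 XOR Z = (X XNOR Z) XOR Z
G4 = G1 NOR G3 = (X XNOR Z) NOR ((X XNOR Z) XOR Z)
G5 = G4 XOR X = ((X XNOR Z) NOR ((X XNOR Z) XOR Z)) XOR X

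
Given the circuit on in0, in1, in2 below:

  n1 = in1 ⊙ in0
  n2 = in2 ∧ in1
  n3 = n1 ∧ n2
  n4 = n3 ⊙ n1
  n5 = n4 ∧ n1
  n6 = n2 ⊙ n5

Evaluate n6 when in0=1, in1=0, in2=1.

1

n1 = 0 ⊙ 1 = 0
n2 = 1 ∧ 0 = 0
n3 = 0 ∧ 0 = 0
n4 = 0 ⊙ 0 = 1
n5 = 1 ∧ 0 = 0
n6 = 0 ⊙ 0 = 1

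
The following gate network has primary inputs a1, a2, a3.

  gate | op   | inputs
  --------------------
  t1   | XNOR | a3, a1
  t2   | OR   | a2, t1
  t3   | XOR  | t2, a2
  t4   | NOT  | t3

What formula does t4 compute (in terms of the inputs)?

NOT ((a2 OR (a3 XNOR a1)) XOR a2)

t1 = a3 XNOR a1
t2 = a2 OR t1 = a2 OR (a3 XNOR a1)
t3 = t2 XOR a2 = (a2 OR (a3 XNOR a1)) XOR a2
t4 = NOT t3 = NOT ((a2 OR (a3 XNOR a1)) XOR a2)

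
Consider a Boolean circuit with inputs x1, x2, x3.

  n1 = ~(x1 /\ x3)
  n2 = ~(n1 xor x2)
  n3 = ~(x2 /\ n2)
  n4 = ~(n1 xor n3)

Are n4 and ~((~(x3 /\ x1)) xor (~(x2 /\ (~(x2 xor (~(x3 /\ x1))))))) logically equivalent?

Yes

n1 = ~(x1 /\ x3)
n2 = ~(n1 xor x2) = ~((~(x1 /\ x3)) xor x2)
n3 = ~(x2 /\ n2) = ~(x2 /\ (~((~(x1 /\ x3)) xor x2)))
n4 = ~(n1 xor n3) = ~((~(x1 /\ x3)) xor (~(x2 /\ (~((~(x1 /\ x3)) xor x2)))))
At x1=0, x2=1, x3=0: circuit gives 0, formula gives 0.
At x1=0, x2=0, x3=0: circuit gives 1, formula gives 1.
Agrees on all 8 inputs.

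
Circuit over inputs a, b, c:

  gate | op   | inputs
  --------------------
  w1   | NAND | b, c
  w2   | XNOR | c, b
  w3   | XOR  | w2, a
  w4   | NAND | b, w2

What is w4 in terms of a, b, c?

w2 = c XNOR b
w4 = b NAND w2 = b NAND (c XNOR b)

b NAND (c XNOR b)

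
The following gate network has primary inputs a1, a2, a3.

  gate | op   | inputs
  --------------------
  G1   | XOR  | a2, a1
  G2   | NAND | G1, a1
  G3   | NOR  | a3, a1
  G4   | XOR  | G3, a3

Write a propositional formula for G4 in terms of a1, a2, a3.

(a3 NOR a1) XOR a3

G3 = a3 NOR a1
G4 = G3 XOR a3 = (a3 NOR a1) XOR a3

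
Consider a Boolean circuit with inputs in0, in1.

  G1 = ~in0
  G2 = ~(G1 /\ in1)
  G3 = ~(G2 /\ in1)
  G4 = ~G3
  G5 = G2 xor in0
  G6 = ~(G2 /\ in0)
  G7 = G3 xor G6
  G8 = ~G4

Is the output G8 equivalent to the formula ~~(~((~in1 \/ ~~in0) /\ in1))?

G1 = ~in0
G2 = ~(G1 /\ in1) = ~(~in0 /\ in1)
G3 = ~(G2 /\ in1) = ~((~(~in0 /\ in1)) /\ in1)
G4 = ~G3 = ~(~((~(~in0 /\ in1)) /\ in1))
G8 = ~G4 = ~~(~((~(~in0 /\ in1)) /\ in1))
At in0=1, in1=1: circuit gives 0, formula gives 0.
At in0=0, in1=0: circuit gives 1, formula gives 1.
Agrees on all 4 inputs.

Yes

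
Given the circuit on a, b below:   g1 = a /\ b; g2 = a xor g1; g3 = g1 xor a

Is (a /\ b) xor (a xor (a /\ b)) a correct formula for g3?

g1 = a /\ b
g3 = g1 xor a = (a /\ b) xor a
At a=1, b=1: circuit gives 0, formula gives 1.

No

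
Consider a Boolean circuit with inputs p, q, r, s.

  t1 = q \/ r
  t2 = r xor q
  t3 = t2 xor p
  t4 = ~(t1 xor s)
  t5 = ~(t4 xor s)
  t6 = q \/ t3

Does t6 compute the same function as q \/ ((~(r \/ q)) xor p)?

t2 = r xor q
t3 = t2 xor p = (r xor q) xor p
t6 = q \/ t3 = q \/ ((r xor q) xor p)
At p=0, q=0, r=0, s=0: circuit gives 0, formula gives 1.

No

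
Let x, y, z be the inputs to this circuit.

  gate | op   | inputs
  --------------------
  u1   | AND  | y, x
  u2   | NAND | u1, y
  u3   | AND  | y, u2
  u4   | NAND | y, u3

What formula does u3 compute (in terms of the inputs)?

u1 = y AND x
u2 = u1 NAND y = (y AND x) NAND y
u3 = y AND u2 = y AND ((y AND x) NAND y)

y AND ((y AND x) NAND y)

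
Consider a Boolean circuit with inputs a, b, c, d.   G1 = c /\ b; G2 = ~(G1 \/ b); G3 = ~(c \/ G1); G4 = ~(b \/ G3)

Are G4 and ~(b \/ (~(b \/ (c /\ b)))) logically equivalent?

G1 = c /\ b
G3 = ~(c \/ G1) = ~(c \/ (c /\ b))
G4 = ~(b \/ G3) = ~(b \/ (~(c \/ (c /\ b))))
At a=0, b=0, c=1, d=0: circuit gives 1, formula gives 0.

No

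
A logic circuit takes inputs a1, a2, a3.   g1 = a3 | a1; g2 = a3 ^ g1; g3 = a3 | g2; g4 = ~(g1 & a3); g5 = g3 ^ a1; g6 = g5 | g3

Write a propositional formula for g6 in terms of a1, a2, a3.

g1 = a3 | a1
g2 = a3 ^ g1 = a3 ^ (a3 | a1)
g3 = a3 | g2 = a3 | (a3 ^ (a3 | a1))
g5 = g3 ^ a1 = (a3 | (a3 ^ (a3 | a1))) ^ a1
g6 = g5 | g3 = ((a3 | (a3 ^ (a3 | a1))) ^ a1) | (a3 | (a3 ^ (a3 | a1)))

((a3 | (a3 ^ (a3 | a1))) ^ a1) | (a3 | (a3 ^ (a3 | a1)))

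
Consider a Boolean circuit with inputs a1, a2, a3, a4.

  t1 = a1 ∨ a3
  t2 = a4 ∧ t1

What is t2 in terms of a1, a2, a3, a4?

t1 = a1 ∨ a3
t2 = a4 ∧ t1 = a4 ∧ (a1 ∨ a3)

a4 ∧ (a1 ∨ a3)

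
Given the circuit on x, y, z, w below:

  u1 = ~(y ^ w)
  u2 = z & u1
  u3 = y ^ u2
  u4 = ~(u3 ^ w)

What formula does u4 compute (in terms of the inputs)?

u1 = ~(y ^ w)
u2 = z & u1 = z & (~(y ^ w))
u3 = y ^ u2 = y ^ (z & (~(y ^ w)))
u4 = ~(u3 ^ w) = ~((y ^ (z & (~(y ^ w)))) ^ w)

~((y ^ (z & (~(y ^ w)))) ^ w)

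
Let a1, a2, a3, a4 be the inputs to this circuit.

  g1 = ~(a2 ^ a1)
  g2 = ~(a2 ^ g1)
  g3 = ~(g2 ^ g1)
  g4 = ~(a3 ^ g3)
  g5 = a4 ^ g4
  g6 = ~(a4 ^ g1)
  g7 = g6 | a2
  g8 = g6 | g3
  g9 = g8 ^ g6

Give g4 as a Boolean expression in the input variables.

g1 = ~(a2 ^ a1)
g2 = ~(a2 ^ g1) = ~(a2 ^ (~(a2 ^ a1)))
g3 = ~(g2 ^ g1) = ~((~(a2 ^ (~(a2 ^ a1)))) ^ (~(a2 ^ a1)))
g4 = ~(a3 ^ g3) = ~(a3 ^ (~((~(a2 ^ (~(a2 ^ a1)))) ^ (~(a2 ^ a1)))))

~(a3 ^ (~((~(a2 ^ (~(a2 ^ a1)))) ^ (~(a2 ^ a1)))))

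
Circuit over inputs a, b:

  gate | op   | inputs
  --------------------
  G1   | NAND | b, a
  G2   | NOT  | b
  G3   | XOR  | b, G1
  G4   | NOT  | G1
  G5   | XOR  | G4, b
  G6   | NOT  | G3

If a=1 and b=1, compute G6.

G1 = 1 NAND 1 = 0
G3 = 1 XOR 0 = 1
G6 = NOT 1 = 0

0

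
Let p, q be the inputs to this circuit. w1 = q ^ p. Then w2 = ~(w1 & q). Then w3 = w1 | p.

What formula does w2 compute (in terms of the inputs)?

w1 = q ^ p
w2 = ~(w1 & q) = ~((q ^ p) & q)

~((q ^ p) & q)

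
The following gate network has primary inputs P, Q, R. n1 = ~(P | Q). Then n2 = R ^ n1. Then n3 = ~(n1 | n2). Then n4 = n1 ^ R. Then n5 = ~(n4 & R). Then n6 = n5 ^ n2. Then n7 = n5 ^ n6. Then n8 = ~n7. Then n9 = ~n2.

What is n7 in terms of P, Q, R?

n1 = ~(P | Q)
n2 = R ^ n1 = R ^ (~(P | Q))
n4 = n1 ^ R = (~(P | Q)) ^ R
n5 = ~(n4 & R) = ~(((~(P | Q)) ^ R) & R)
n6 = n5 ^ n2 = (~(((~(P | Q)) ^ R) & R)) ^ (R ^ (~(P | Q)))
n7 = n5 ^ n6 = (~(((~(P | Q)) ^ R) & R)) ^ ((~(((~(P | Q)) ^ R) & R)) ^ (R ^ (~(P | Q))))

(~(((~(P | Q)) ^ R) & R)) ^ ((~(((~(P | Q)) ^ R) & R)) ^ (R ^ (~(P | Q))))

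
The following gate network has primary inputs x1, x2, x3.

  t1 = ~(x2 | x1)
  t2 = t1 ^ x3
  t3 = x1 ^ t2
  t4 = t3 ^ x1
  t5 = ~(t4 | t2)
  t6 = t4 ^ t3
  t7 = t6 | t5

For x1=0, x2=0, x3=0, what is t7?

0

t1 = ~(0 | 0) = 1
t2 = 1 ^ 0 = 1
t3 = 0 ^ 1 = 1
t4 = 1 ^ 0 = 1
t5 = ~(1 | 1) = 0
t6 = 1 ^ 1 = 0
t7 = 0 | 0 = 0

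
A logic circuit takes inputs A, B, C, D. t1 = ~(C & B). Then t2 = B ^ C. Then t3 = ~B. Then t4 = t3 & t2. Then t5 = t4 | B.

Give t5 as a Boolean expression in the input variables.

(~B & (B ^ C)) | B

t2 = B ^ C
t3 = ~B
t4 = t3 & t2 = ~B & (B ^ C)
t5 = t4 | B = (~B & (B ^ C)) | B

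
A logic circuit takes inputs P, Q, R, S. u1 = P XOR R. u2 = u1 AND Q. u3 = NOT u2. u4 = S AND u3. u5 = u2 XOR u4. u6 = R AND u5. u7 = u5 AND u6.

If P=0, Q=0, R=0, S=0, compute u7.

u1 = 0 XOR 0 = 0
u2 = 0 AND 0 = 0
u3 = NOT 0 = 1
u4 = 0 AND 1 = 0
u5 = 0 XOR 0 = 0
u6 = 0 AND 0 = 0
u7 = 0 AND 0 = 0

0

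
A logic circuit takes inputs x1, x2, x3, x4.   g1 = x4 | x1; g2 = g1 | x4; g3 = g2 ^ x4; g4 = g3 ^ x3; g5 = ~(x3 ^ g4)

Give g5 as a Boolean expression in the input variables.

g1 = x4 | x1
g2 = g1 | x4 = (x4 | x1) | x4
g3 = g2 ^ x4 = ((x4 | x1) | x4) ^ x4
g4 = g3 ^ x3 = (((x4 | x1) | x4) ^ x4) ^ x3
g5 = ~(x3 ^ g4) = ~(x3 ^ ((((x4 | x1) | x4) ^ x4) ^ x3))

~(x3 ^ ((((x4 | x1) | x4) ^ x4) ^ x3))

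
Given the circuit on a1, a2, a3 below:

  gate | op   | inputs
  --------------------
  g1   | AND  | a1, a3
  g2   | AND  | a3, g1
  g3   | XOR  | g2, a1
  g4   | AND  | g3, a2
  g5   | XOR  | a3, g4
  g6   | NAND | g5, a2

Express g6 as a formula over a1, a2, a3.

g1 = a1 AND a3
g2 = a3 AND g1 = a3 AND (a1 AND a3)
g3 = g2 XOR a1 = (a3 AND (a1 AND a3)) XOR a1
g4 = g3 AND a2 = ((a3 AND (a1 AND a3)) XOR a1) AND a2
g5 = a3 XOR g4 = a3 XOR (((a3 AND (a1 AND a3)) XOR a1) AND a2)
g6 = g5 NAND a2 = (a3 XOR (((a3 AND (a1 AND a3)) XOR a1) AND a2)) NAND a2

(a3 XOR (((a3 AND (a1 AND a3)) XOR a1) AND a2)) NAND a2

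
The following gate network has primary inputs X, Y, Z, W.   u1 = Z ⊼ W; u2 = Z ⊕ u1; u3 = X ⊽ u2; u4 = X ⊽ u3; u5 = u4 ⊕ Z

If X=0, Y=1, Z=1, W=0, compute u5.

u1 = 1 ⊼ 0 = 1
u2 = 1 ⊕ 1 = 0
u3 = 0 ⊽ 0 = 1
u4 = 0 ⊽ 1 = 0
u5 = 0 ⊕ 1 = 1

1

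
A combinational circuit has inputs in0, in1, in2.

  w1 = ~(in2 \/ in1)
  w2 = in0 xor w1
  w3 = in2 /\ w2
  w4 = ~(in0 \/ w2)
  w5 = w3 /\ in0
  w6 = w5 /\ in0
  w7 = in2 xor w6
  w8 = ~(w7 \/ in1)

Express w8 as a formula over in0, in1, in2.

w1 = ~(in2 \/ in1)
w2 = in0 xor w1 = in0 xor (~(in2 \/ in1))
w3 = in2 /\ w2 = in2 /\ (in0 xor (~(in2 \/ in1)))
w5 = w3 /\ in0 = (in2 /\ (in0 xor (~(in2 \/ in1)))) /\ in0
w6 = w5 /\ in0 = ((in2 /\ (in0 xor (~(in2 \/ in1)))) /\ in0) /\ in0
w7 = in2 xor w6 = in2 xor (((in2 /\ (in0 xor (~(in2 \/ in1)))) /\ in0) /\ in0)
w8 = ~(w7 \/ in1) = ~((in2 xor (((in2 /\ (in0 xor (~(in2 \/ in1)))) /\ in0) /\ in0)) \/ in1)

~((in2 xor (((in2 /\ (in0 xor (~(in2 \/ in1)))) /\ in0) /\ in0)) \/ in1)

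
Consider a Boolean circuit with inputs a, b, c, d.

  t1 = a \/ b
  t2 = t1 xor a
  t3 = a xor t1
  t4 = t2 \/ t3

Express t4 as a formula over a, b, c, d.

((a \/ b) xor a) \/ (a xor (a \/ b))

t1 = a \/ b
t2 = t1 xor a = (a \/ b) xor a
t3 = a xor t1 = a xor (a \/ b)
t4 = t2 \/ t3 = ((a \/ b) xor a) \/ (a xor (a \/ b))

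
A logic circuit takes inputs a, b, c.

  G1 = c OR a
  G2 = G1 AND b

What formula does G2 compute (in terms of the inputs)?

G1 = c OR a
G2 = G1 AND b = (c OR a) AND b

(c OR a) AND b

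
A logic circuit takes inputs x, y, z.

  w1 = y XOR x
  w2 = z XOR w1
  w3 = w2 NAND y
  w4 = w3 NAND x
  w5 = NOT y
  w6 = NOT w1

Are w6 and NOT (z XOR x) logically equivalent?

No

w1 = y XOR x
w6 = NOT w1 = NOT (y XOR x)
At x=0, y=0, z=1: circuit gives 1, formula gives 0.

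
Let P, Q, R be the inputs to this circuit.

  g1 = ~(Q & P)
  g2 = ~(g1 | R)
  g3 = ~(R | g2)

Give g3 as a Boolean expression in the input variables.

g1 = ~(Q & P)
g2 = ~(g1 | R) = ~((~(Q & P)) | R)
g3 = ~(R | g2) = ~(R | (~((~(Q & P)) | R)))

~(R | (~((~(Q & P)) | R)))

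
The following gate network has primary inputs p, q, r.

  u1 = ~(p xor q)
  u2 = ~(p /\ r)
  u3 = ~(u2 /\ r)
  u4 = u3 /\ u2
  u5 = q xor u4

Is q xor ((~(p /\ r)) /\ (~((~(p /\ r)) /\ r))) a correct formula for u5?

u2 = ~(p /\ r)
u3 = ~(u2 /\ r) = ~((~(p /\ r)) /\ r)
u4 = u3 /\ u2 = (~((~(p /\ r)) /\ r)) /\ (~(p /\ r))
u5 = q xor u4 = q xor ((~((~(p /\ r)) /\ r)) /\ (~(p /\ r)))
At p=0, q=0, r=1: circuit gives 0, formula gives 0.
At p=0, q=0, r=0: circuit gives 1, formula gives 1.
Agrees on all 8 inputs.

Yes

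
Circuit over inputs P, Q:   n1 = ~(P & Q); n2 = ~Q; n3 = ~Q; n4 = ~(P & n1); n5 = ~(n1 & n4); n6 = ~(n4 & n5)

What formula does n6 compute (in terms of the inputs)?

~((~(P & (~(P & Q)))) & (~((~(P & Q)) & (~(P & (~(P & Q)))))))

n1 = ~(P & Q)
n4 = ~(P & n1) = ~(P & (~(P & Q)))
n5 = ~(n1 & n4) = ~((~(P & Q)) & (~(P & (~(P & Q)))))
n6 = ~(n4 & n5) = ~((~(P & (~(P & Q)))) & (~((~(P & Q)) & (~(P & (~(P & Q)))))))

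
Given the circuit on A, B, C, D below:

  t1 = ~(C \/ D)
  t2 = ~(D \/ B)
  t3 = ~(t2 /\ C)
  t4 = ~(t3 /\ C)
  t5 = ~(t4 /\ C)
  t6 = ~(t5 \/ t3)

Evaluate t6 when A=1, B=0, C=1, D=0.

t2 = ~(0 \/ 0) = 1
t3 = ~(1 /\ 1) = 0
t4 = ~(0 /\ 1) = 1
t5 = ~(1 /\ 1) = 0
t6 = ~(0 \/ 0) = 1

1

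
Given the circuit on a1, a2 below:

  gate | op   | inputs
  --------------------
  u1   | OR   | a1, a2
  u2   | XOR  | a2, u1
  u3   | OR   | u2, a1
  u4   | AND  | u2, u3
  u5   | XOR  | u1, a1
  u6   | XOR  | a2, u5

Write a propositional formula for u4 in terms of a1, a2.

u1 = a1 OR a2
u2 = a2 XOR u1 = a2 XOR (a1 OR a2)
u3 = u2 OR a1 = (a2 XOR (a1 OR a2)) OR a1
u4 = u2 AND u3 = (a2 XOR (a1 OR a2)) AND ((a2 XOR (a1 OR a2)) OR a1)

(a2 XOR (a1 OR a2)) AND ((a2 XOR (a1 OR a2)) OR a1)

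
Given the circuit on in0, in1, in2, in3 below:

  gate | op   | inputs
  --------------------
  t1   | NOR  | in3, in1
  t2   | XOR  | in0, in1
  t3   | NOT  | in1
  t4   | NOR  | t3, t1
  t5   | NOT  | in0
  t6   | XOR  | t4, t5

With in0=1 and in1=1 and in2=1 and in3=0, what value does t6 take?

1

t1 = 0 NOR 1 = 0
t3 = NOT 1 = 0
t4 = 0 NOR 0 = 1
t5 = NOT 1 = 0
t6 = 1 XOR 0 = 1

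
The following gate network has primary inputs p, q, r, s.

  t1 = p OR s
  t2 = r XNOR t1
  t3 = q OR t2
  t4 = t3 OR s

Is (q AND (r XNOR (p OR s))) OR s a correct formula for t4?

t1 = p OR s
t2 = r XNOR t1 = r XNOR (p OR s)
t3 = q OR t2 = q OR (r XNOR (p OR s))
t4 = t3 OR s = (q OR (r XNOR (p OR s))) OR s
At p=0, q=0, r=0, s=0: circuit gives 1, formula gives 0.

No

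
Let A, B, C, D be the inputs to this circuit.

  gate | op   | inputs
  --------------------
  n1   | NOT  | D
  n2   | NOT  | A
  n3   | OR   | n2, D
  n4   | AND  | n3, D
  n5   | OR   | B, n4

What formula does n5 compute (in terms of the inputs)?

B OR ((NOT A OR D) AND D)

n2 = NOT A
n3 = n2 OR D = NOT A OR D
n4 = n3 AND D = (NOT A OR D) AND D
n5 = B OR n4 = B OR ((NOT A OR D) AND D)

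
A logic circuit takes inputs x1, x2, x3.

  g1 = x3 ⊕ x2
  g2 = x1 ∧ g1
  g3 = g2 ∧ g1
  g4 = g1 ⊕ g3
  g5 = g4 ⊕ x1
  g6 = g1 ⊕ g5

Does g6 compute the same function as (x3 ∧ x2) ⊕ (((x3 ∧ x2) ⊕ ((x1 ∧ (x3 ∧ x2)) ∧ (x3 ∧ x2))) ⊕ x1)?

g1 = x3 ⊕ x2
g2 = x1 ∧ g1 = x1 ∧ (x3 ⊕ x2)
g3 = g2 ∧ g1 = (x1 ∧ (x3 ⊕ x2)) ∧ (x3 ⊕ x2)
g4 = g1 ⊕ g3 = (x3 ⊕ x2) ⊕ ((x1 ∧ (x3 ⊕ x2)) ∧ (x3 ⊕ x2))
g5 = g4 ⊕ x1 = ((x3 ⊕ x2) ⊕ ((x1 ∧ (x3 ⊕ x2)) ∧ (x3 ⊕ x2))) ⊕ x1
g6 = g1 ⊕ g5 = (x3 ⊕ x2) ⊕ (((x3 ⊕ x2) ⊕ ((x1 ∧ (x3 ⊕ x2)) ∧ (x3 ⊕ x2))) ⊕ x1)
At x1=1, x2=0, x3=1: circuit gives 0, formula gives 1.

No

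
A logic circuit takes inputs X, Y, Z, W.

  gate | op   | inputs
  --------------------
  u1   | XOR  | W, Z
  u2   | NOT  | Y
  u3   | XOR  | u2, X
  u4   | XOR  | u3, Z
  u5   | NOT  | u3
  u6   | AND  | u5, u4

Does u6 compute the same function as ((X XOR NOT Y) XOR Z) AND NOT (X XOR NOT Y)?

Yes

u2 = NOT Y
u3 = u2 XOR X = NOT Y XOR X
u4 = u3 XOR Z = (NOT Y XOR X) XOR Z
u5 = NOT u3 = NOT (NOT Y XOR X)
u6 = u5 AND u4 = NOT (NOT Y XOR X) AND ((NOT Y XOR X) XOR Z)
At X=0, Y=0, Z=0, W=0: circuit gives 0, formula gives 0.
At X=0, Y=1, Z=1, W=0: circuit gives 1, formula gives 1.
Agrees on all 16 inputs.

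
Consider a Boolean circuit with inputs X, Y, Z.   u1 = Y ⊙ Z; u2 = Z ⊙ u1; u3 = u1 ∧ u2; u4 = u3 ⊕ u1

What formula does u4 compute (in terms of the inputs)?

u1 = Y ⊙ Z
u2 = Z ⊙ u1 = Z ⊙ (Y ⊙ Z)
u3 = u1 ∧ u2 = (Y ⊙ Z) ∧ (Z ⊙ (Y ⊙ Z))
u4 = u3 ⊕ u1 = ((Y ⊙ Z) ∧ (Z ⊙ (Y ⊙ Z))) ⊕ (Y ⊙ Z)

((Y ⊙ Z) ∧ (Z ⊙ (Y ⊙ Z))) ⊕ (Y ⊙ Z)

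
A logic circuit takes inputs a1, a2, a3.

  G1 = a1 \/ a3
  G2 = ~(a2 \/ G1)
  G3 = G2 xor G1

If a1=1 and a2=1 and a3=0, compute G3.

1

G1 = 1 \/ 0 = 1
G2 = ~(1 \/ 1) = 0
G3 = 0 xor 1 = 1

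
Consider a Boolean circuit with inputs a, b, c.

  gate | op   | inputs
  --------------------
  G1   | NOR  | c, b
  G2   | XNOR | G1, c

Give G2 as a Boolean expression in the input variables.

(c NOR b) XNOR c

G1 = c NOR b
G2 = G1 XNOR c = (c NOR b) XNOR c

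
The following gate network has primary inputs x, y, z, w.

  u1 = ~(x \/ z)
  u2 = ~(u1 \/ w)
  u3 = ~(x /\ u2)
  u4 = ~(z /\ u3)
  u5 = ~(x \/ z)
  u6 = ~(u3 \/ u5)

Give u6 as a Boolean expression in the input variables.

~((~(x /\ (~((~(x \/ z)) \/ w)))) \/ (~(x \/ z)))

u1 = ~(x \/ z)
u2 = ~(u1 \/ w) = ~((~(x \/ z)) \/ w)
u3 = ~(x /\ u2) = ~(x /\ (~((~(x \/ z)) \/ w)))
u5 = ~(x \/ z)
u6 = ~(u3 \/ u5) = ~((~(x /\ (~((~(x \/ z)) \/ w)))) \/ (~(x \/ z)))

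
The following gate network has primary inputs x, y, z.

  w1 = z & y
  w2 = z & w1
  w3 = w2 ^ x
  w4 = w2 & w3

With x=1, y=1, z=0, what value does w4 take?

w1 = 0 & 1 = 0
w2 = 0 & 0 = 0
w3 = 0 ^ 1 = 1
w4 = 0 & 1 = 0

0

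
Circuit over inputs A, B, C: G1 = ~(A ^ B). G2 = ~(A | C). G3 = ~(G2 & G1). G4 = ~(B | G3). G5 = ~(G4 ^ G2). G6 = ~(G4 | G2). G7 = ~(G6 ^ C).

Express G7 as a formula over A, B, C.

~((~((~(B | (~((~(A | C)) & (~(A ^ B)))))) | (~(A | C)))) ^ C)

G1 = ~(A ^ B)
G2 = ~(A | C)
G3 = ~(G2 & G1) = ~((~(A | C)) & (~(A ^ B)))
G4 = ~(B | G3) = ~(B | (~((~(A | C)) & (~(A ^ B)))))
G6 = ~(G4 | G2) = ~((~(B | (~((~(A | C)) & (~(A ^ B)))))) | (~(A | C)))
G7 = ~(G6 ^ C) = ~((~((~(B | (~((~(A | C)) & (~(A ^ B)))))) | (~(A | C)))) ^ C)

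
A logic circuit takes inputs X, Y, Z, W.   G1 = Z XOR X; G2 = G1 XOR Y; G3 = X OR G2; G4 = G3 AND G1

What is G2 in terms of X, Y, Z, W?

(Z XOR X) XOR Y

G1 = Z XOR X
G2 = G1 XOR Y = (Z XOR X) XOR Y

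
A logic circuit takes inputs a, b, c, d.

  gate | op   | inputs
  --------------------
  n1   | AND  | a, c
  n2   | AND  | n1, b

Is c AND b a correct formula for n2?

n1 = a AND c
n2 = n1 AND b = (a AND c) AND b
At a=0, b=1, c=1, d=0: circuit gives 0, formula gives 1.

No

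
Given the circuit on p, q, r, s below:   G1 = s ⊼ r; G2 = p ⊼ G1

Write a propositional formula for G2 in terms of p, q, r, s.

G1 = s ⊼ r
G2 = p ⊼ G1 = p ⊼ (s ⊼ r)

p ⊼ (s ⊼ r)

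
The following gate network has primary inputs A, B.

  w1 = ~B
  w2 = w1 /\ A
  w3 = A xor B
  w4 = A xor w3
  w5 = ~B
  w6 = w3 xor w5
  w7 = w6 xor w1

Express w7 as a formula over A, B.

((A xor B) xor ~B) xor ~B

w1 = ~B
w3 = A xor B
w5 = ~B
w6 = w3 xor w5 = (A xor B) xor ~B
w7 = w6 xor w1 = ((A xor B) xor ~B) xor ~B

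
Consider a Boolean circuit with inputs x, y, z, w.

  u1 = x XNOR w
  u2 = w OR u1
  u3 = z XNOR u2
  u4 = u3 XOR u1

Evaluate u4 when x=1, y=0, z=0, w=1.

u1 = 1 XNOR 1 = 1
u2 = 1 OR 1 = 1
u3 = 0 XNOR 1 = 0
u4 = 0 XOR 1 = 1

1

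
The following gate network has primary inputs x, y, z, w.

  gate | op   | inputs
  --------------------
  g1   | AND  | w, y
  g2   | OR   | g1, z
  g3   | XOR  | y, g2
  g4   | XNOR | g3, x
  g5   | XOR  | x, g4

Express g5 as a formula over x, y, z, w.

g1 = w AND y
g2 = g1 OR z = (w AND y) OR z
g3 = y XOR g2 = y XOR ((w AND y) OR z)
g4 = g3 XNOR x = (y XOR ((w AND y) OR z)) XNOR x
g5 = x XOR g4 = x XOR ((y XOR ((w AND y) OR z)) XNOR x)

x XOR ((y XOR ((w AND y) OR z)) XNOR x)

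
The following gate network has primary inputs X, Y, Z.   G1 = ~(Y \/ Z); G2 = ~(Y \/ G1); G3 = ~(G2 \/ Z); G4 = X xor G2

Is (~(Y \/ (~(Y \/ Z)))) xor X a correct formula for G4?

G1 = ~(Y \/ Z)
G2 = ~(Y \/ G1) = ~(Y \/ (~(Y \/ Z)))
G4 = X xor G2 = X xor (~(Y \/ (~(Y \/ Z))))
At X=0, Y=0, Z=0: circuit gives 0, formula gives 0.
At X=0, Y=0, Z=1: circuit gives 1, formula gives 1.
Agrees on all 8 inputs.

Yes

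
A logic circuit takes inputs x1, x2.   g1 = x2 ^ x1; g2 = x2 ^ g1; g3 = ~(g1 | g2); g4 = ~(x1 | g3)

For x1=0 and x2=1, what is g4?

g1 = 1 ^ 0 = 1
g2 = 1 ^ 1 = 0
g3 = ~(1 | 0) = 0
g4 = ~(0 | 0) = 1

1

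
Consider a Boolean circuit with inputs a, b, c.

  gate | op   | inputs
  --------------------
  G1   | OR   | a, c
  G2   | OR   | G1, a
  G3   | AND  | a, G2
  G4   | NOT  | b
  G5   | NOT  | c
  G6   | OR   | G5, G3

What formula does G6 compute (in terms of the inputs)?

G1 = a OR c
G2 = G1 OR a = (a OR c) OR a
G3 = a AND G2 = a AND ((a OR c) OR a)
G5 = NOT c
G6 = G5 OR G3 = NOT c OR (a AND ((a OR c) OR a))

NOT c OR (a AND ((a OR c) OR a))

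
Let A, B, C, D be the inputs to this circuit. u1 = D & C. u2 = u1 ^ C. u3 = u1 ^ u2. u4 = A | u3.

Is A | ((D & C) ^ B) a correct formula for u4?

u1 = D & C
u2 = u1 ^ C = (D & C) ^ C
u3 = u1 ^ u2 = (D & C) ^ ((D & C) ^ C)
u4 = A | u3 = A | ((D & C) ^ ((D & C) ^ C))
At A=0, B=0, C=1, D=0: circuit gives 1, formula gives 0.

No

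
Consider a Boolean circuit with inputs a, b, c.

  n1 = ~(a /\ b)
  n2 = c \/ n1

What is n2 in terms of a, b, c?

c \/ (~(a /\ b))

n1 = ~(a /\ b)
n2 = c \/ n1 = c \/ (~(a /\ b))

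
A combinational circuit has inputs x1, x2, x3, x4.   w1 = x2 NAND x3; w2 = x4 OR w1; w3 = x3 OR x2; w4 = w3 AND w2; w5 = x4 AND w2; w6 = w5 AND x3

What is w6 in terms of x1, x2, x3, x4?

w1 = x2 NAND x3
w2 = x4 OR w1 = x4 OR (x2 NAND x3)
w5 = x4 AND w2 = x4 AND (x4 OR (x2 NAND x3))
w6 = w5 AND x3 = (x4 AND (x4 OR (x2 NAND x3))) AND x3

(x4 AND (x4 OR (x2 NAND x3))) AND x3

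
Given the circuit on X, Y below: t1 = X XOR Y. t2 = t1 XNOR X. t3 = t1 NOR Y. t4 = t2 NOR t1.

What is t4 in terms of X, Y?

t1 = X XOR Y
t2 = t1 XNOR X = (X XOR Y) XNOR X
t4 = t2 NOR t1 = ((X XOR Y) XNOR X) NOR (X XOR Y)

((X XOR Y) XNOR X) NOR (X XOR Y)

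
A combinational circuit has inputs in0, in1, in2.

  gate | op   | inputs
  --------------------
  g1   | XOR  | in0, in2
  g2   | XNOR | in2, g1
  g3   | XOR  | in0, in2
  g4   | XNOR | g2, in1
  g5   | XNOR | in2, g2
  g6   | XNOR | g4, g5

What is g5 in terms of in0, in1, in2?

in2 XNOR (in2 XNOR (in0 XOR in2))

g1 = in0 XOR in2
g2 = in2 XNOR g1 = in2 XNOR (in0 XOR in2)
g5 = in2 XNOR g2 = in2 XNOR (in2 XNOR (in0 XOR in2))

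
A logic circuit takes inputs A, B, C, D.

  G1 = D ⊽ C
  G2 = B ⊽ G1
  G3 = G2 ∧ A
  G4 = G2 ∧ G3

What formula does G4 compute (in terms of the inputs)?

G1 = D ⊽ C
G2 = B ⊽ G1 = B ⊽ (D ⊽ C)
G3 = G2 ∧ A = (B ⊽ (D ⊽ C)) ∧ A
G4 = G2 ∧ G3 = (B ⊽ (D ⊽ C)) ∧ ((B ⊽ (D ⊽ C)) ∧ A)

(B ⊽ (D ⊽ C)) ∧ ((B ⊽ (D ⊽ C)) ∧ A)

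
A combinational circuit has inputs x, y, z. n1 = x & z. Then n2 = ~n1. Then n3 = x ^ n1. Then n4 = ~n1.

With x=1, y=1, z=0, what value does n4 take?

1

n1 = 1 & 0 = 0
n4 = ~0 = 1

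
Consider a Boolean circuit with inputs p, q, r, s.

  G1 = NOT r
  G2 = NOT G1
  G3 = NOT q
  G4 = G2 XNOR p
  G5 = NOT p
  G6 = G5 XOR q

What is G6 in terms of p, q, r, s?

NOT p XOR q

G5 = NOT p
G6 = G5 XOR q = NOT p XOR q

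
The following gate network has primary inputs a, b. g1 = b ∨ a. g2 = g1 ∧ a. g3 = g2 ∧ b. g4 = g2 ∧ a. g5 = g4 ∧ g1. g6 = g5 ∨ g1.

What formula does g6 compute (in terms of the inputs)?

g1 = b ∨ a
g2 = g1 ∧ a = (b ∨ a) ∧ a
g4 = g2 ∧ a = ((b ∨ a) ∧ a) ∧ a
g5 = g4 ∧ g1 = (((b ∨ a) ∧ a) ∧ a) ∧ (b ∨ a)
g6 = g5 ∨ g1 = ((((b ∨ a) ∧ a) ∧ a) ∧ (b ∨ a)) ∨ (b ∨ a)

((((b ∨ a) ∧ a) ∧ a) ∧ (b ∨ a)) ∨ (b ∨ a)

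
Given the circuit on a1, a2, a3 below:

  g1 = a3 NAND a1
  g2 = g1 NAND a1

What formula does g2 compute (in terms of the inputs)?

(a3 NAND a1) NAND a1

g1 = a3 NAND a1
g2 = g1 NAND a1 = (a3 NAND a1) NAND a1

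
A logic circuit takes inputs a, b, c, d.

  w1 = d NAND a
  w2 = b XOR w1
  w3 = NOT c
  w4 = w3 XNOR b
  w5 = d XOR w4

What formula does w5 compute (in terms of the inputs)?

w3 = NOT c
w4 = w3 XNOR b = NOT c XNOR b
w5 = d XOR w4 = d XOR (NOT c XNOR b)

d XOR (NOT c XNOR b)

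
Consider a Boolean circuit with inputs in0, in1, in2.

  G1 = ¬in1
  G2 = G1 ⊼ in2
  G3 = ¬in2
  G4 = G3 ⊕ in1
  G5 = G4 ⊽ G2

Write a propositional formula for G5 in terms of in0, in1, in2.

G1 = ¬in1
G2 = G1 ⊼ in2 = ¬in1 ⊼ in2
G3 = ¬in2
G4 = G3 ⊕ in1 = ¬in2 ⊕ in1
G5 = G4 ⊽ G2 = (¬in2 ⊕ in1) ⊽ (¬in1 ⊼ in2)

(¬in2 ⊕ in1) ⊽ (¬in1 ⊼ in2)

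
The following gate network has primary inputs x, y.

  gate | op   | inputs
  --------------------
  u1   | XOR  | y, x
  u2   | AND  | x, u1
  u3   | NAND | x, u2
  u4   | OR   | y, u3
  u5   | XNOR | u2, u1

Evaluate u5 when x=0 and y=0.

1

u1 = 0 XOR 0 = 0
u2 = 0 AND 0 = 0
u5 = 0 XNOR 0 = 1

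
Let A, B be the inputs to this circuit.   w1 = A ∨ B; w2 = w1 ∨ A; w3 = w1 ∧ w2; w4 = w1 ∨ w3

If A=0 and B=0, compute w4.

w1 = 0 ∨ 0 = 0
w2 = 0 ∨ 0 = 0
w3 = 0 ∧ 0 = 0
w4 = 0 ∨ 0 = 0

0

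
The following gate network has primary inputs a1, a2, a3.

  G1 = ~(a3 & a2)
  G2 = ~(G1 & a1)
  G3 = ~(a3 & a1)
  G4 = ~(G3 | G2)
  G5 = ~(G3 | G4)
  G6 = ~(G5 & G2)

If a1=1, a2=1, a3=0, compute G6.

G1 = ~(0 & 1) = 1
G2 = ~(1 & 1) = 0
G3 = ~(0 & 1) = 1
G4 = ~(1 | 0) = 0
G5 = ~(1 | 0) = 0
G6 = ~(0 & 0) = 1

1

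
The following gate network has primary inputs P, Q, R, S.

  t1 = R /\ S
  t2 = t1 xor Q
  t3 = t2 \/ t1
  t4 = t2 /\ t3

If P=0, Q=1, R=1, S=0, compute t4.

1

t1 = 1 /\ 0 = 0
t2 = 0 xor 1 = 1
t3 = 1 \/ 0 = 1
t4 = 1 /\ 1 = 1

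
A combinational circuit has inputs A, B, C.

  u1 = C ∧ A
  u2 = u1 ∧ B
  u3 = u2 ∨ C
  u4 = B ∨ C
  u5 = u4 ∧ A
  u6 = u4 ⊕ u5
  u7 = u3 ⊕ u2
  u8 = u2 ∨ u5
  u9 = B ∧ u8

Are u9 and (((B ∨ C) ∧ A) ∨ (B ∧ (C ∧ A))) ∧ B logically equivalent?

u1 = C ∧ A
u2 = u1 ∧ B = (C ∧ A) ∧ B
u4 = B ∨ C
u5 = u4 ∧ A = (B ∨ C) ∧ A
u8 = u2 ∨ u5 = ((C ∧ A) ∧ B) ∨ ((B ∨ C) ∧ A)
u9 = B ∧ u8 = B ∧ (((C ∧ A) ∧ B) ∨ ((B ∨ C) ∧ A))
At A=0, B=0, C=0: circuit gives 0, formula gives 0.
At A=1, B=1, C=0: circuit gives 1, formula gives 1.
Agrees on all 8 inputs.

Yes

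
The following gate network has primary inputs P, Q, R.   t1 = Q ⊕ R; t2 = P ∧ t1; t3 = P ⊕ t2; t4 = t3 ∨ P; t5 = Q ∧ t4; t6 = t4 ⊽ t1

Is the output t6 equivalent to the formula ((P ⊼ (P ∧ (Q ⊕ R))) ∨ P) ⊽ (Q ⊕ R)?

t1 = Q ⊕ R
t2 = P ∧ t1 = P ∧ (Q ⊕ R)
t3 = P ⊕ t2 = P ⊕ (P ∧ (Q ⊕ R))
t4 = t3 ∨ P = (P ⊕ (P ∧ (Q ⊕ R))) ∨ P
t6 = t4 ⊽ t1 = ((P ⊕ (P ∧ (Q ⊕ R))) ∨ P) ⊽ (Q ⊕ R)
At P=0, Q=0, R=0: circuit gives 1, formula gives 0.

No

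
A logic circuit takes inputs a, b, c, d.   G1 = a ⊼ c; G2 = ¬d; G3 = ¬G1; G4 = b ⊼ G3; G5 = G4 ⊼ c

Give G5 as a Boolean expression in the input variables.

(b ⊼ ¬(a ⊼ c)) ⊼ c

G1 = a ⊼ c
G3 = ¬G1 = ¬(a ⊼ c)
G4 = b ⊼ G3 = b ⊼ ¬(a ⊼ c)
G5 = G4 ⊼ c = (b ⊼ ¬(a ⊼ c)) ⊼ c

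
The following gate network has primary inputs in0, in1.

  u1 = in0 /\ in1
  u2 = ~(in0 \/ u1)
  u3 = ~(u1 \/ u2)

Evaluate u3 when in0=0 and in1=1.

u1 = 0 /\ 1 = 0
u2 = ~(0 \/ 0) = 1
u3 = ~(0 \/ 1) = 0

0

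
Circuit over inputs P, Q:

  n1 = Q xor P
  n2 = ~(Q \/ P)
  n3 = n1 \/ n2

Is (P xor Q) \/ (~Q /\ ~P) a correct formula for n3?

n1 = Q xor P
n2 = ~(Q \/ P)
n3 = n1 \/ n2 = (Q xor P) \/ (~(Q \/ P))
At P=1, Q=1: circuit gives 0, formula gives 0.
At P=0, Q=0: circuit gives 1, formula gives 1.
Agrees on all 4 inputs.

Yes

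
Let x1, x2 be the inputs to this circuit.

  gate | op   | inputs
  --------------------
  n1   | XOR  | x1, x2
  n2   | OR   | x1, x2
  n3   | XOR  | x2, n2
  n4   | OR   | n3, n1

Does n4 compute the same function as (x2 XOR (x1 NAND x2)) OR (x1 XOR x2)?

No

n1 = x1 XOR x2
n2 = x1 OR x2
n3 = x2 XOR n2 = x2 XOR (x1 OR x2)
n4 = n3 OR n1 = (x2 XOR (x1 OR x2)) OR (x1 XOR x2)
At x1=0, x2=0: circuit gives 0, formula gives 1.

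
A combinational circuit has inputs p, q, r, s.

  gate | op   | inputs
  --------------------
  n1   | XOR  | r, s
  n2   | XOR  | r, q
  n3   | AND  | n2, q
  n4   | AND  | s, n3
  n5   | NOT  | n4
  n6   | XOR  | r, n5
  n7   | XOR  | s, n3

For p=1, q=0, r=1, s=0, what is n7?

n2 = 1 XOR 0 = 1
n3 = 1 AND 0 = 0
n7 = 0 XOR 0 = 0

0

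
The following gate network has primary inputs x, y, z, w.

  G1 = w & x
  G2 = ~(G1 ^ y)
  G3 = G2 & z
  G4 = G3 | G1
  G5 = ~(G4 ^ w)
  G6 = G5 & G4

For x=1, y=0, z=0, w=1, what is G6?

G1 = 1 & 1 = 1
G2 = ~(1 ^ 0) = 0
G3 = 0 & 0 = 0
G4 = 0 | 1 = 1
G5 = ~(1 ^ 1) = 1
G6 = 1 & 1 = 1

1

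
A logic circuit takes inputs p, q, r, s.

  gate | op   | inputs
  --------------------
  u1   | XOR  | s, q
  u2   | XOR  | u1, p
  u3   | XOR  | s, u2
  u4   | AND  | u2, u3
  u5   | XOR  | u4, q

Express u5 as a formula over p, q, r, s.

(((s XOR q) XOR p) AND (s XOR ((s XOR q) XOR p))) XOR q

u1 = s XOR q
u2 = u1 XOR p = (s XOR q) XOR p
u3 = s XOR u2 = s XOR ((s XOR q) XOR p)
u4 = u2 AND u3 = ((s XOR q) XOR p) AND (s XOR ((s XOR q) XOR p))
u5 = u4 XOR q = (((s XOR q) XOR p) AND (s XOR ((s XOR q) XOR p))) XOR q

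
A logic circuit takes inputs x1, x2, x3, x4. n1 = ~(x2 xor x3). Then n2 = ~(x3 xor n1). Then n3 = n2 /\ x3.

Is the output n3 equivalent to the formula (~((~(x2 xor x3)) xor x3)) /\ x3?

n1 = ~(x2 xor x3)
n2 = ~(x3 xor n1) = ~(x3 xor (~(x2 xor x3)))
n3 = n2 /\ x3 = (~(x3 xor (~(x2 xor x3)))) /\ x3
At x1=0, x2=0, x3=0, x4=0: circuit gives 0, formula gives 0.
At x1=0, x2=1, x3=1, x4=0: circuit gives 1, formula gives 1.
Agrees on all 16 inputs.

Yes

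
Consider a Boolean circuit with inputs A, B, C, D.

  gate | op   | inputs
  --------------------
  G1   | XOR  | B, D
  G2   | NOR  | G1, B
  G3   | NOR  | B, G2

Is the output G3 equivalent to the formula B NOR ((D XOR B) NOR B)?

Yes

G1 = B XOR D
G2 = G1 NOR B = (B XOR D) NOR B
G3 = B NOR G2 = B NOR ((B XOR D) NOR B)
At A=0, B=0, C=0, D=0: circuit gives 0, formula gives 0.
At A=0, B=0, C=0, D=1: circuit gives 1, formula gives 1.
Agrees on all 16 inputs.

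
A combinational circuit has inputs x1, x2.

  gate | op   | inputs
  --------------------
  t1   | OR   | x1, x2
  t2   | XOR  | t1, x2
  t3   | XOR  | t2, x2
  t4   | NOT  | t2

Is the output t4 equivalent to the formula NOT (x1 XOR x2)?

t1 = x1 OR x2
t2 = t1 XOR x2 = (x1 OR x2) XOR x2
t4 = NOT t2 = NOT ((x1 OR x2) XOR x2)
At x1=0, x2=1: circuit gives 1, formula gives 0.

No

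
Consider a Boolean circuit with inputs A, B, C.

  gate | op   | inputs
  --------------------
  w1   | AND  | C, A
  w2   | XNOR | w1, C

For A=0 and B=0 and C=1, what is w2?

0

w1 = 1 AND 0 = 0
w2 = 0 XNOR 1 = 0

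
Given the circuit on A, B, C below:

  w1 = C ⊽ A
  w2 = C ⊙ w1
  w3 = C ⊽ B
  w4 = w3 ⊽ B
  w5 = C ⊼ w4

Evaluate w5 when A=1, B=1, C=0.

1

w3 = 0 ⊽ 1 = 0
w4 = 0 ⊽ 1 = 0
w5 = 0 ⊼ 0 = 1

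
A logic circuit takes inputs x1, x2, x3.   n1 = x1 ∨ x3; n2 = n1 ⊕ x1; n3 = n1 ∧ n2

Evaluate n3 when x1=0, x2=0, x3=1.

n1 = 0 ∨ 1 = 1
n2 = 1 ⊕ 0 = 1
n3 = 1 ∧ 1 = 1

1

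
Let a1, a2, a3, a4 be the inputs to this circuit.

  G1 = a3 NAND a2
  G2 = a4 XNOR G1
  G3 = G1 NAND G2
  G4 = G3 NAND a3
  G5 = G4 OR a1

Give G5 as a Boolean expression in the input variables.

G1 = a3 NAND a2
G2 = a4 XNOR G1 = a4 XNOR (a3 NAND a2)
G3 = G1 NAND G2 = (a3 NAND a2) NAND (a4 XNOR (a3 NAND a2))
G4 = G3 NAND a3 = ((a3 NAND a2) NAND (a4 XNOR (a3 NAND a2))) NAND a3
G5 = G4 OR a1 = (((a3 NAND a2) NAND (a4 XNOR (a3 NAND a2))) NAND a3) OR a1

(((a3 NAND a2) NAND (a4 XNOR (a3 NAND a2))) NAND a3) OR a1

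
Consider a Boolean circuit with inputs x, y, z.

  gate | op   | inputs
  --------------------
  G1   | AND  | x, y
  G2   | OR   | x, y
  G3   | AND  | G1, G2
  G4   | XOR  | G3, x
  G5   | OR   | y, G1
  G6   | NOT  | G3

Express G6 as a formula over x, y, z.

G1 = x AND y
G2 = x OR y
G3 = G1 AND G2 = (x AND y) AND (x OR y)
G6 = NOT G3 = NOT ((x AND y) AND (x OR y))

NOT ((x AND y) AND (x OR y))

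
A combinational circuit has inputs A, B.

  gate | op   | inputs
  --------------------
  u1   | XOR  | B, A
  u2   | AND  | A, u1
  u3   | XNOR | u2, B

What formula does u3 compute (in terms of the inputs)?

u1 = B XOR A
u2 = A AND u1 = A AND (B XOR A)
u3 = u2 XNOR B = (A AND (B XOR A)) XNOR B

(A AND (B XOR A)) XNOR B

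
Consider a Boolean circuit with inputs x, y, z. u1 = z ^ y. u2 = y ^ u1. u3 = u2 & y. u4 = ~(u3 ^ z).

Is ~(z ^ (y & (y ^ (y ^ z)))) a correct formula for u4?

Yes

u1 = z ^ y
u2 = y ^ u1 = y ^ (z ^ y)
u3 = u2 & y = (y ^ (z ^ y)) & y
u4 = ~(u3 ^ z) = ~(((y ^ (z ^ y)) & y) ^ z)
At x=0, y=0, z=1: circuit gives 0, formula gives 0.
At x=0, y=0, z=0: circuit gives 1, formula gives 1.
Agrees on all 8 inputs.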